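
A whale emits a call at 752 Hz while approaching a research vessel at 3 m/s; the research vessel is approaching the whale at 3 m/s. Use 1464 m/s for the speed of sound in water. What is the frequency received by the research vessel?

755 Hz

With source approaching and observer approaching, f' = f · (v + v_o)/(v − v_s).
f' = 752 × (1464 + 3)/(1464 − 3) = 752 × 1467/1461 ≈ 755 Hz.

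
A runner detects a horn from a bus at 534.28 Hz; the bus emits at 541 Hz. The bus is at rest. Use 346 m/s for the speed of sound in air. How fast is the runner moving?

f' < f, so the runner is receding.
f' = f · (v − v_o)/v ⇒ v_o = v · |f'/f − 1|.
v_o = 346 × |534.28/541 − 1| = 346 × 0.01242 ≈ 4.3 m/s.

4.3 m/s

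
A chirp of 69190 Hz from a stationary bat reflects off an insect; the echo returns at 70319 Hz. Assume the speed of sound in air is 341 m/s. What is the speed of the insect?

2.76 m/s

Double Doppler shift off a moving reflector: f₂ = f₀ · (v + u)/(v − u) (u > 0 toward emitter).
Rearranging, u = v · (f₂ − f₀)/(f₂ + f₀) = 341 × 1129/139509 ≈ 2.76 m/s.
So the insect is moving at 2.76 m/s toward the emitter.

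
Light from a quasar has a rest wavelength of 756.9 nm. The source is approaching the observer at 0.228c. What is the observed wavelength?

600.1 nm

Relativistic Doppler for wavelength: λ' = λ₀ · √((1 − β)/(1 + β)).
λ' = 756.9 × √(0.7720/1.2280) = 756.9 × 0.79288 ≈ 600.1 nm.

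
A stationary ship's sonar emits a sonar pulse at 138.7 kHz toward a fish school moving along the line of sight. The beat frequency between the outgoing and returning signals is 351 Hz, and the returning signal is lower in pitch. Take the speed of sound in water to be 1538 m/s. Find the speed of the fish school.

1.95 m/s

Double Doppler shift off a moving reflector: f₂ = f₀ · (v + u)/(v − u) (u > 0 toward emitter).
Returning signal is lower, so f₂ = f₀ − Δf = 138700 − 351 = 138349 Hz.
Rearranging, u = v · (f₂ − f₀)/(f₂ + f₀) = 1538 × -351/277049 ≈ -1.95 m/s.
So the fish school is moving at 1.95 m/s away from the emitter.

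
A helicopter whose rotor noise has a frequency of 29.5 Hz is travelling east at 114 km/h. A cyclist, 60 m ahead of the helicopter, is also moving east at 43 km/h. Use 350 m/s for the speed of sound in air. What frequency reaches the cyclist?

31.3 Hz

114 km/h = 31.67 m/s; 43 km/h = 11.94 m/s.
The cyclist is ahead, so the helicopter is moving toward it while the cyclist is moving away from the helicopter.
General Doppler shift: f' = f · (v − v_o)/(v − v_s).
f' = 29.5 × (350 − 11.94)/(350 − 31.67) = 29.5 × 338.06/318.33 ≈ 31.3 Hz.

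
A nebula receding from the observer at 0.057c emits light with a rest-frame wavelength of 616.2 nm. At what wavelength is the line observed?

Relativistic Doppler for wavelength: λ' = λ₀ · √((1 + β)/(1 − β)).
λ' = 616.2 × √(1.0570/0.9430) = 616.2 × 1.05872 ≈ 652.4 nm.

652.4 nm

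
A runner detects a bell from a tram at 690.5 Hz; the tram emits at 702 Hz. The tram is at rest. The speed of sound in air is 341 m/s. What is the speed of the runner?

5.6 m/s

f' < f, so the runner is receding.
f' = f · (v − v_o)/v ⇒ v_o = v · |f'/f − 1|.
v_o = 341 × |690.5/702 − 1| = 341 × 0.01638 ≈ 5.6 m/s.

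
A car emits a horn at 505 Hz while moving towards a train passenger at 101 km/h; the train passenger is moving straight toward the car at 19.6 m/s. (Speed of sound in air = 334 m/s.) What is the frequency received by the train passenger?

101 km/h = 28.06 m/s.
Both move, so f' = f · (v + v_o)/(v − v_s).
f' = 505 × (334 + 19.6)/(334 − 28.06) = 505 × 353.6/305.94 ≈ 584 Hz.

584 Hz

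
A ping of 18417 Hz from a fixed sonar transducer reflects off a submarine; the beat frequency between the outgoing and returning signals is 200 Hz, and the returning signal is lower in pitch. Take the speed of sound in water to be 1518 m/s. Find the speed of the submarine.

Double Doppler shift off a moving reflector: f₂ = f₀ · (v + u)/(v − u) (u > 0 toward emitter).
Returning signal is lower, so f₂ = f₀ − Δf = 18417 − 200 = 18217 Hz.
Rearranging, u = v · (f₂ − f₀)/(f₂ + f₀) = 1518 × -200/36634 ≈ -8.3 m/s.
So the submarine is moving at 8.3 m/s away from the emitter.

8.3 m/s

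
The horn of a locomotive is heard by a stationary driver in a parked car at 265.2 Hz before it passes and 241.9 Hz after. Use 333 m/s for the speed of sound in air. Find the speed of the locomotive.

15.3 m/s

f₁/f₂ = (v + v_s)/(v − v_s), so v_s = v · (f₁ − f₂)/(f₁ + f₂).
v_s = 333 × (265.2 − 241.9)/(265.2 + 241.9) = 333 × 23.3/507.1 ≈ 15.3 m/s.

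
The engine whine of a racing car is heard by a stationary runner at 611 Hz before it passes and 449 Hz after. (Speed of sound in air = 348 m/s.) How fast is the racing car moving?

f₁/f₂ = (v + v_s)/(v − v_s), so v_s = v · (f₁ − f₂)/(f₁ + f₂).
v_s = 348 × (611 − 449)/(611 + 449) = 348 × 162/1060 ≈ 53 m/s.

53 m/s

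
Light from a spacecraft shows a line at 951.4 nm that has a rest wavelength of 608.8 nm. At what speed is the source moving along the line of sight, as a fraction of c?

0.419c

λ'/λ₀ = 1.5627 > 1 (redshift), so the source is receding.
λ'/λ₀ = √((1 + β)/(1 − β)) for a receding source ⇒ β = (r² − 1)/(r² + 1) with r = λ'/λ₀.
β = (2.4422 − 1)/(2.4422 + 1) ≈ 0.419.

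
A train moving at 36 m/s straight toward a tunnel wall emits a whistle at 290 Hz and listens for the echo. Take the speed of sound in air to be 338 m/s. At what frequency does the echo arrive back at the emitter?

359 Hz

The tunnel wall receives the sound from a moving source: f₁ = f₀ · v/(v − v_e) = 290 × 338/302 ≈ 325 Hz.
On the return leg the train is a moving observer: f₂ = f₁ · (v + v_e)/v = 325 × 374/338 ≈ 359 Hz.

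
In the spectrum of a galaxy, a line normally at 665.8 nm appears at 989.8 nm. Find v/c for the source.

0.377c

λ'/λ₀ = 1.4866 > 1 (redshift), so the source is receding.
λ'/λ₀ = √((1 + β)/(1 − β)) for a receding source ⇒ β = (r² − 1)/(r² + 1) with r = λ'/λ₀.
β = (2.2101 − 1)/(2.2101 + 1) ≈ 0.377.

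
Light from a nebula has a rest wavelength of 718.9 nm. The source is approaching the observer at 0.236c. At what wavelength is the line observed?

565.2 nm

Relativistic Doppler for wavelength: λ' = λ₀ · √((1 − β)/(1 + β)).
λ' = 718.9 × √(0.7640/1.2360) = 718.9 × 0.78621 ≈ 565.2 nm.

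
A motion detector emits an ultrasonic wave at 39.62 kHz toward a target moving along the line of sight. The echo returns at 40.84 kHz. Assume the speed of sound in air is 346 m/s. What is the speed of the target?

Double Doppler shift off a moving reflector: f₂ = f₀ · (v + u)/(v − u) (u > 0 toward emitter).
Rearranging, u = v · (f₂ − f₀)/(f₂ + f₀) = 346 × 1.22/80.46 ≈ 5.2 m/s.
So the target is moving at 5.2 m/s toward the emitter.

5.2 m/s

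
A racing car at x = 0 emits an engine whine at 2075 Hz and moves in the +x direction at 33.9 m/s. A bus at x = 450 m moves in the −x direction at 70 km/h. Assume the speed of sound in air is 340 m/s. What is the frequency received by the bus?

70 km/h = 19.44 m/s.
The observer lies on the +x side, so the source is heading toward the observer and the observer is heading toward the source.
With source approaching and observer approaching, f' = f · (v + v_o)/(v − v_s).
f' = 2075 × (340 + 19.44)/(340 − 33.9) = 2075 × 359.44/306.1 ≈ 2437 Hz.

2437 Hz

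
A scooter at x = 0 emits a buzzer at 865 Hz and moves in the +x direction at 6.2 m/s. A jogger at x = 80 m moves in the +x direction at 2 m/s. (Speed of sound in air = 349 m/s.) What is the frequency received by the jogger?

The observer lies on the +x side, so the source is heading toward the observer and the observer is heading away from the source.
With source approaching and observer receding, f' = f · (v − v_o)/(v − v_s).
f' = 865 × (349 − 2)/(349 − 6.2) = 865 × 347/342.8 ≈ 876 Hz.

876 Hz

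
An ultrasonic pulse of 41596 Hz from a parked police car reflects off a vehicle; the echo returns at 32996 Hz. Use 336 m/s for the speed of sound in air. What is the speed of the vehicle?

Double Doppler shift off a moving reflector: f₂ = f₀ · (v + u)/(v − u) (u > 0 toward emitter).
Rearranging, u = v · (f₂ − f₀)/(f₂ + f₀) = 336 × -8600/74592 ≈ -39 m/s.
So the vehicle is moving at 39 m/s away from the emitter.

39 m/s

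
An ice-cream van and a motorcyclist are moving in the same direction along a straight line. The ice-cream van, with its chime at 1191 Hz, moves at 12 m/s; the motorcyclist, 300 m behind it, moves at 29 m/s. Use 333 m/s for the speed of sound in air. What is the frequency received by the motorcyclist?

The motorcyclist is behind, so the ice-cream van is moving away from it while the motorcyclist is moving toward the ice-cream van.
With source receding and observer approaching, f' = f · (v + v_o)/(v + v_s).
f' = 1191 × (333 + 29)/(333 + 12) = 1191 × 362/345 ≈ 1250 Hz.

1250 Hz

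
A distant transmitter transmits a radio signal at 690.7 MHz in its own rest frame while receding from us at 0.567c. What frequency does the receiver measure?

Relativistic Doppler for frequency: f' = f₀ · √((1 − β)/(1 + β)).
f' = 690.7 × √(0.4330/1.5670) = 690.7 × 0.52567 ≈ 363.1 MHz.

363.1 MHz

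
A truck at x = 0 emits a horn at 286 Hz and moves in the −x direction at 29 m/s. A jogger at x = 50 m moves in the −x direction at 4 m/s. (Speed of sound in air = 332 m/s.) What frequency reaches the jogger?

266 Hz

The observer lies on the +x side, so the source is heading away from the observer and the observer is heading toward the source.
With source receding and observer approaching, f' = f · (v + v_o)/(v + v_s).
f' = 286 × (332 + 4)/(332 + 29) = 286 × 336/361 ≈ 266 Hz.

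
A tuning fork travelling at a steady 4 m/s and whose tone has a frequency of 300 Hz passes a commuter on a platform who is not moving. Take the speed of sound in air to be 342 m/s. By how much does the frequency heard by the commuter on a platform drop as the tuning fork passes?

Approaching: f₁ = f · v/(v − v_s) = 300 × 342/338 ≈ 303.55 Hz.
Receding: f₂ = f · v/(v + v_s) = 300 × 342/346 ≈ 296.53 Hz.
Drop: f₁ − f₂ = 2f·v·v_s/(v² − v_s²) = 2 × 300 × 342 × 4/(342² − 4²) ≈ 7.02 Hz.

7.02 Hz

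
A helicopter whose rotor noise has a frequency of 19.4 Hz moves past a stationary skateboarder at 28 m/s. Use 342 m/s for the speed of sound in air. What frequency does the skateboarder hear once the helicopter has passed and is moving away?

17.9 Hz

Receding: f₂ = f · v/(v + v_s) = 19.4 × 342/370 ≈ 17.9 Hz.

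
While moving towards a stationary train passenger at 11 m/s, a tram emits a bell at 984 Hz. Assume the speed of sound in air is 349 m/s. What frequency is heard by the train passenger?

1016 Hz

With the source moving toward a stationary observer, f' = f · v/(v − v_s).
f' = 984 × 349/(349 − 11) = 984 × 349/338 ≈ 1016 Hz.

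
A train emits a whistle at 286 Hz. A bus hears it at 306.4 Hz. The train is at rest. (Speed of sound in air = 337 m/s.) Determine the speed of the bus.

24.0 m/s

f' > f, so the bus is approaching.
f' = f · (v + v_o)/v ⇒ v_o = v · |f'/f − 1|.
v_o = 337 × |306.4/286 − 1| = 337 × 0.07133 ≈ 24.0 m/s.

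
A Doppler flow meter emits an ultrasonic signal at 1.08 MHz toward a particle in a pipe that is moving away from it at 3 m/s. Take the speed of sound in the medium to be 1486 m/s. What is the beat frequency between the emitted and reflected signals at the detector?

4352 Hz

The particle in a pipe first receives the wave as a moving observer: f₁ = f₀ · (v − u)/v = 1.08 × (1486 − 3)/1486 ≈ 1.07782 MHz.
On reflection it acts as a source moving away from the stationary detector: f₂ = f₁ · v/(v + u) = 1.07782 × 1486/1489 ≈ 1.07565 MHz.
Beat frequency (with f₀ = 1080000 Hz): |f₂ − f₀| = 2u·f₀/(v + u) = 2 × 3 × 1080000/1489 ≈ 4352 Hz.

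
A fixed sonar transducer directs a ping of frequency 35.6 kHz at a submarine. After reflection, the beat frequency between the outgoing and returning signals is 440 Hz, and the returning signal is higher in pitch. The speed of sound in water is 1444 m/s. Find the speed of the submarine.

8.9 m/s

Double Doppler shift off a moving reflector: f₂ = f₀ · (v + u)/(v − u) (u > 0 toward emitter).
Returning signal is higher, so f₂ = f₀ + Δf = 35600 + 440 = 36040 Hz.
Rearranging, u = v · (f₂ − f₀)/(f₂ + f₀) = 1444 × 440/71640 ≈ 8.9 m/s.
So the submarine is moving at 8.9 m/s toward the emitter.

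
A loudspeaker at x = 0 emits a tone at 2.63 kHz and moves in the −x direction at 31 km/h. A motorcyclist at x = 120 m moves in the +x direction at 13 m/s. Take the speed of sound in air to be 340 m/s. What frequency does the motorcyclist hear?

31 km/h = 8.611 m/s.
The observer lies on the +x side, so the source is heading away from the observer and the observer is heading away from the source.
With source receding and observer receding, f' = f · (v − v_o)/(v + v_s).
f' = 2.63 × (340 − 13)/(340 + 8.611) = 2.63 × 327/348.61 ≈ 2.47 kHz.

2.47 kHz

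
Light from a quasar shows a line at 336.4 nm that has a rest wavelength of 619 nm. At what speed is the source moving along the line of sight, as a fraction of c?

0.544

λ'/λ₀ = 0.5435 < 1 (blueshift), so the source is approaching.
λ'/λ₀ = √((1 − β)/(1 + β)) for an approaching source ⇒ β = (1 − r²)/(1 + r²) with r = λ'/λ₀.
β = (1 − 0.2953)/(1 + 0.2953) ≈ 0.544.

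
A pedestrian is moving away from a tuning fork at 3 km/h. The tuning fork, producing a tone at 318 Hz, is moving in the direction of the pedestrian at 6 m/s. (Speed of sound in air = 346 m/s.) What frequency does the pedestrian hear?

323 Hz

3 km/h = 0.8333 m/s.
General Doppler shift: f' = f · (v − v_o)/(v − v_s).
f' = 318 × (346 − 0.8333)/(346 − 6) = 318 × 345.17/340 ≈ 323 Hz.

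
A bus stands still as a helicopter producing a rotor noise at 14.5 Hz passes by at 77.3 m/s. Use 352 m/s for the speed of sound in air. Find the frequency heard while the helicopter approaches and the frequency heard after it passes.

18.6 Hz approaching; 11.9 Hz receding

Approaching: f₁ = f · v/(v − v_s) = 14.5 × 352/274.7 ≈ 18.6 Hz.
Receding: f₂ = f · v/(v + v_s) = 14.5 × 352/429.3 ≈ 11.9 Hz.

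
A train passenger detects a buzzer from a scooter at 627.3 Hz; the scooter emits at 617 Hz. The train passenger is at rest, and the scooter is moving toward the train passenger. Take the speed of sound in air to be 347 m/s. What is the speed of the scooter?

5.7 m/s

f' = f · v/(v − v_s) ⇒ v_s = v · |1 − f/f'|.
v_s = 347 × |1 − 617/627.3| = 347 × 0.01642 ≈ 5.7 m/s.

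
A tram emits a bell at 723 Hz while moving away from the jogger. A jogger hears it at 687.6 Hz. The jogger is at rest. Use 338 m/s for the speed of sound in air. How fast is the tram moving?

17.4 m/s

f' = f · v/(v + v_s) ⇒ v_s = v · |1 − f/f'|.
v_s = 338 × |1 − 723/687.6| = 338 × 0.05148 ≈ 17.4 m/s.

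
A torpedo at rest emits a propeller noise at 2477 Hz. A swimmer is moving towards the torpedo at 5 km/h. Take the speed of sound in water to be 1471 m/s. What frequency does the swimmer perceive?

2479 Hz

5 km/h = 1.389 m/s.
Moving observer, stationary source: f' = f · (v + v_o)/v.
f' = 2477 × (1471 + 1.389)/1471 = 2477 × 1472.4/1471 ≈ 2479 Hz.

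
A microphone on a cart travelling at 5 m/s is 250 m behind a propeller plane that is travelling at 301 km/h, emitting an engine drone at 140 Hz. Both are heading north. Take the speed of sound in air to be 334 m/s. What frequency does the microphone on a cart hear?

114 Hz

301 km/h = 83.61 m/s.
The microphone on a cart is behind, so the propeller plane is moving away from it while the microphone on a cart is moving toward the propeller plane.
Both move, so f' = f · (v + v_o)/(v + v_s).
f' = 140 × (334 + 5)/(334 + 83.61) = 140 × 339/417.61 ≈ 114 Hz.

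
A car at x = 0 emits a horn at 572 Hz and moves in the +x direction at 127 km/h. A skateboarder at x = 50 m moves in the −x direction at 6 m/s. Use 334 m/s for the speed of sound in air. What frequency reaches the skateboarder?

651 Hz

127 km/h = 35.28 m/s.
The observer lies on the +x side, so the source is heading toward the observer and the observer is heading toward the source.
General Doppler shift: f' = f · (v + v_o)/(v − v_s).
f' = 572 × (334 + 6)/(334 − 35.28) = 572 × 340/298.72 ≈ 651 Hz.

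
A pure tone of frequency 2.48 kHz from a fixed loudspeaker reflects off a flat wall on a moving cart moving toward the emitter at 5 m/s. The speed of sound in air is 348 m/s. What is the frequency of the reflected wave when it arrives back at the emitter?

2.55 kHz

At the flat wall on a moving cart (a moving observer), f₁ = f₀ · (v + u)/v = 2.48 × 353/348 ≈ 2.52 kHz.
The reflection then acts as a moving source: f₂ = f₁ · v/(v − u) ≈ 2.55 kHz.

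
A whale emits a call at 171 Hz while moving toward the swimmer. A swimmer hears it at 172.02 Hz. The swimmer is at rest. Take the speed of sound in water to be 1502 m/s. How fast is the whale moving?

8.9 m/s

f' = f · v/(v − v_s) ⇒ v_s = v · |1 − f/f'|.
v_s = 1502 × |1 − 171/172.02| = 1502 × 0.00593 ≈ 8.9 m/s.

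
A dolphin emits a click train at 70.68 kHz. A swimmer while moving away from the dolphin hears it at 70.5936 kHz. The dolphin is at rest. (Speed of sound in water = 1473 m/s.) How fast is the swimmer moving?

1.80 m/s

f' = f · (v − v_o)/v ⇒ v_o = v · |f'/f − 1|.
v_o = 1473 × |70.5936/70.68 − 1| = 1473 × 0.001222 ≈ 1.80 m/s.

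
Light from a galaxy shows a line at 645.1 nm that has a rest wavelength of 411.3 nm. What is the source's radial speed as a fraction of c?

λ'/λ₀ = 1.5684 > 1 (redshift), so the source is receding.
λ'/λ₀ = √((1 + β)/(1 − β)) for a receding source ⇒ β = (r² − 1)/(r² + 1) with r = λ'/λ₀.
β = (2.4600 − 1)/(2.4600 + 1) ≈ 0.422.

0.422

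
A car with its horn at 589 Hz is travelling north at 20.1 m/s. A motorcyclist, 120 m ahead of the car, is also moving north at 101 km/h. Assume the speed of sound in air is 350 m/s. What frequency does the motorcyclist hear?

575 Hz

101 km/h = 28.06 m/s.
The motorcyclist is ahead, so the car is moving toward it while the motorcyclist is moving away from the car.
General Doppler shift: f' = f · (v − v_o)/(v − v_s).
f' = 589 × (350 − 28.06)/(350 − 20.1) = 589 × 321.94/329.9 ≈ 575 Hz.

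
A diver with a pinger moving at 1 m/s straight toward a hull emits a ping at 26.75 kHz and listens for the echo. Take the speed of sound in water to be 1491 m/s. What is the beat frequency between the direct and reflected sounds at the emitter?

The hull receives the sound from a moving source: f₁ = f₀ · v/(v − v_e) = 26.75 × 1491/1490 ≈ 26.7680 kHz.
On the return leg the diver with a pinger is a moving observer: f₂ = f₁ · (v + v_e)/v = 26.7680 × 1492/1491 ≈ 26.7859 kHz.
Beat against the emitted tone (with f₀ = 26750 Hz): |f₂ − f₀| = 2v_e·f₀/(v − v_e) = 2 × 1 × 26750/1490 ≈ 35.9 Hz.

35.9 Hz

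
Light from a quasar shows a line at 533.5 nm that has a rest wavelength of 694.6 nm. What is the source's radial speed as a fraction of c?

λ'/λ₀ = 0.7681 < 1 (blueshift), so the source is approaching.
λ'/λ₀ = √((1 − β)/(1 + β)) for an approaching source ⇒ β = (1 − r²)/(1 + r²) with r = λ'/λ₀.
β = (1 − 0.5899)/(1 + 0.5899) ≈ 0.258.

0.258c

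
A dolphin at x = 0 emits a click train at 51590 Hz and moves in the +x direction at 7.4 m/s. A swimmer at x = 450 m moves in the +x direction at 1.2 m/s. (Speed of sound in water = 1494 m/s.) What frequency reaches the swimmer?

The observer lies on the +x side, so the source is heading toward the observer and the observer is heading away from the source.
General Doppler shift: f' = f · (v − v_o)/(v − v_s).
f' = 51590 × (1494 − 1.2)/(1494 − 7.4) = 51590 × 1492.8/1486.6 ≈ 51805 Hz.

51805 Hz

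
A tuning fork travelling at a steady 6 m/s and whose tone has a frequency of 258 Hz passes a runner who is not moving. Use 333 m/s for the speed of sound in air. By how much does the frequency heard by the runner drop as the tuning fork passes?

9.30 Hz

Approaching: f₁ = f · v/(v − v_s) = 258 × 333/327 ≈ 262.73 Hz.
Receding: f₂ = f · v/(v + v_s) = 258 × 333/339 ≈ 253.43 Hz.
Drop: f₁ − f₂ = 2f·v·v_s/(v² − v_s²) = 2 × 258 × 333 × 6/(333² − 6²) ≈ 9.30 Hz.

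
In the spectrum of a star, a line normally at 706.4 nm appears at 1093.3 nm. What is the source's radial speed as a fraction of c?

λ'/λ₀ = 1.5477 > 1 (redshift), so the source is receding.
λ'/λ₀ = √((1 + β)/(1 − β)) for a receding source ⇒ β = (r² − 1)/(r² + 1) with r = λ'/λ₀.
β = (2.3954 − 1)/(2.3954 + 1) ≈ 0.411.

0.411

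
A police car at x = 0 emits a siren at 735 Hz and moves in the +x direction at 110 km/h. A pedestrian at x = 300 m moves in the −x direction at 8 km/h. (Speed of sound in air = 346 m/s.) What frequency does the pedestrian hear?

811 Hz

110 km/h = 30.56 m/s; 8 km/h = 2.222 m/s.
The observer lies on the +x side, so the source is heading toward the observer and the observer is heading toward the source.
Both move, so f' = f · (v + v_o)/(v − v_s).
f' = 735 × (346 + 2.222)/(346 − 30.56) = 735 × 348.22/315.44 ≈ 811 Hz.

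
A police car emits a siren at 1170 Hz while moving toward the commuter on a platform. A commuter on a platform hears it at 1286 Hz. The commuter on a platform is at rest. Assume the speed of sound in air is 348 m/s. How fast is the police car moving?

31 m/s

f' = f · v/(v − v_s) ⇒ v_s = v · |1 − f/f'|.
v_s = 348 × |1 − 1170/1286| = 348 × 0.0902 ≈ 31 m/s.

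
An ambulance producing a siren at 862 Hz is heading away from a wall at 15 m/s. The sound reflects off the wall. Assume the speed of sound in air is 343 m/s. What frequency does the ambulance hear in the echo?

The wall receives the sound from a moving source: f₁ = f₀ · v/(v + v_e) = 862 × 343/358 ≈ 826 Hz.
On the return leg the ambulance is a moving observer: f₂ = f₁ · (v − v_e)/v = 826 × 328/343 ≈ 790 Hz.

790 Hz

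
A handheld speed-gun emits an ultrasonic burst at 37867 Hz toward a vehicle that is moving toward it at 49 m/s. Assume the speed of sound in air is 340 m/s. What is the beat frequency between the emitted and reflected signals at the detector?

12752 Hz

At the vehicle (a moving observer), f₁ = f₀ · (v + u)/v = 37867 × 389/340 ≈ 43324 Hz.
On reflection it acts as a source moving toward the stationary detector: f₂ = f₁ · v/(v − u) = 43324 × 340/291 ≈ 50619 Hz.
Beat frequency: |f₂ − f₀| = 2u·f₀/(v − u) = 2 × 49 × 37867/291 ≈ 12752 Hz.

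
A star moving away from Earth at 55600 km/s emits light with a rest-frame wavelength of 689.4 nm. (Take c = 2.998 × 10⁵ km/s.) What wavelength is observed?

831.7 nm

β = v/c = 55600/299800 = 0.1855.
Relativistic Doppler for wavelength: λ' = λ₀ · √((1 + β)/(1 − β)).
λ' = 689.4 × √(1.1855/0.8145) = 689.4 × 1.20638 ≈ 831.7 nm.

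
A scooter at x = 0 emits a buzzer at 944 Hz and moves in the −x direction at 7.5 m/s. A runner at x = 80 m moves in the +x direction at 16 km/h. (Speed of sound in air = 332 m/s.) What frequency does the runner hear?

16 km/h = 4.444 m/s.
The observer lies on the +x side, so the source is heading away from the observer and the observer is heading away from the source.
Both move, so f' = f · (v − v_o)/(v + v_s).
f' = 944 × (332 − 4.444)/(332 + 7.5) = 944 × 327.56/339.5 ≈ 911 Hz.

911 Hz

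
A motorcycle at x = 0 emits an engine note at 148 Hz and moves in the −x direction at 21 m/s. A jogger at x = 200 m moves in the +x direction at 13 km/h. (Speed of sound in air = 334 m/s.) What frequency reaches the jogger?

13 km/h = 3.611 m/s.
The observer lies on the +x side, so the source is heading away from the observer and the observer is heading away from the source.
Both move, so f' = f · (v − v_o)/(v + v_s).
f' = 148 × (334 − 3.611)/(334 + 21) = 148 × 330.39/355 ≈ 138 Hz.

138 Hz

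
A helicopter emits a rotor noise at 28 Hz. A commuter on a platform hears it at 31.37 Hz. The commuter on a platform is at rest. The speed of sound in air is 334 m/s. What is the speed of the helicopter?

36 m/s

f' > f, so the helicopter is approaching.
f' = f · v/(v − v_s) ⇒ v_s = v · |1 − f/f'|.
v_s = 334 × |1 − 28/31.37| = 334 × 0.1074 ≈ 36 m/s.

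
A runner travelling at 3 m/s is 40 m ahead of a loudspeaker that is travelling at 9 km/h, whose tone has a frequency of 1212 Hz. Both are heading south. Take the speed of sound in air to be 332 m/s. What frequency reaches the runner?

9 km/h = 2.5 m/s.
The runner is ahead, so the loudspeaker is moving toward it while the runner is moving away from the loudspeaker.
General Doppler shift: f' = f · (v − v_o)/(v − v_s).
f' = 1212 × (332 − 3)/(332 − 2.5) = 1212 × 329/329.5 ≈ 1210 Hz.

1210 Hz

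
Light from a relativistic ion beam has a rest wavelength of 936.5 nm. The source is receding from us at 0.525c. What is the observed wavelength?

1678.0 nm

Relativistic Doppler for wavelength: λ' = λ₀ · √((1 + β)/(1 − β)).
λ' = 936.5 × √(1.5250/0.4750) = 936.5 × 1.79179 ≈ 1678.0 nm.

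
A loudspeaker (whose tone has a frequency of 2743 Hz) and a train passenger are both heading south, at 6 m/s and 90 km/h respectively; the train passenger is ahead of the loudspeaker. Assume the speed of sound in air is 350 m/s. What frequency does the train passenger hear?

2591 Hz

90 km/h = 25 m/s.
The train passenger is ahead, so the loudspeaker is moving toward it while the train passenger is moving away from the loudspeaker.
With source approaching and observer receding, f' = f · (v − v_o)/(v − v_s).
f' = 2743 × (350 − 25)/(350 − 6) = 2743 × 325/344 ≈ 2591 Hz.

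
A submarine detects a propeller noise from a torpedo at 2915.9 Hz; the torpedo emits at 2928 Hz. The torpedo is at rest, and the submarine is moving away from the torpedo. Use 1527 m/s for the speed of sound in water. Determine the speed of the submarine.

6.3 m/s

f' = f · (v − v_o)/v ⇒ v_o = v · |f'/f − 1|.
v_o = 1527 × |2915.9/2928 − 1| = 1527 × 0.004133 ≈ 6.3 m/s.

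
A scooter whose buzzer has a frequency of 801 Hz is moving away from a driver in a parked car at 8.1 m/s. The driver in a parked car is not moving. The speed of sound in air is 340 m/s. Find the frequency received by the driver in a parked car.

With the source moving away from a stationary observer, f' = f · v/(v + v_s).
f' = 801 × 340/(340 + 8.1) = 801 × 340/348.1 ≈ 782 Hz.

782 Hz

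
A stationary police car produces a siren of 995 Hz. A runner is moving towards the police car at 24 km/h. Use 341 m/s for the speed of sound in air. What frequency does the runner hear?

24 km/h = 6.667 m/s.
Only the observer moves, toward the source, so f' = f · (v + v_o)/v.
f' = 995 × (341 + 6.667)/341 = 995 × 347.67/341 ≈ 1014 Hz.

1014 Hz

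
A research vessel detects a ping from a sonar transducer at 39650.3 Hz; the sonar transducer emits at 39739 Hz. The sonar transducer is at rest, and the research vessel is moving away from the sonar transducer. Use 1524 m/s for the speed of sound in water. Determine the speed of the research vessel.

3.4 m/s

f' = f · (v − v_o)/v ⇒ v_o = v · |f'/f − 1|.
v_o = 1524 × |39650.3/39739 − 1| = 1524 × 0.002232 ≈ 3.4 m/s.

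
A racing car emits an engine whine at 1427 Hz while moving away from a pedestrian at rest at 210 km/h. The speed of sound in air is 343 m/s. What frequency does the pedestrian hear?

1220 Hz

210 km/h = 58.33 m/s.
Moving source, stationary observer: f' = f · v/(v + v_s) since the source is receding.
f' = 1427 × 343/(343 + 58.33) = 1427 × 343/401.3 ≈ 1220 Hz.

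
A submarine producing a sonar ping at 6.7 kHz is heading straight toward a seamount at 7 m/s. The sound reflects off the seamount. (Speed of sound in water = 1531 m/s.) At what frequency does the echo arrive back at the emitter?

6.76 kHz

The seamount receives the sound from a moving source: f₁ = f₀ · v/(v − v_e) = 6.7 × 1531/1524 ≈ 6.73 kHz.
On the return leg the submarine is a moving observer: f₂ = f₁ · (v + v_e)/v = 6.73 × 1538/1531 ≈ 6.76 kHz.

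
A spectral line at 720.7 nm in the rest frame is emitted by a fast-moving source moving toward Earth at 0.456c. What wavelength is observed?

Relativistic Doppler for wavelength: λ' = λ₀ · √((1 − β)/(1 + β)).
λ' = 720.7 × √(0.5440/1.4560) = 720.7 × 0.61125 ≈ 440.5 nm.

440.5 nm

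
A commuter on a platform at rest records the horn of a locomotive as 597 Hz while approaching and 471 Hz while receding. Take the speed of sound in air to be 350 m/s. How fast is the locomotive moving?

f₁/f₂ = (v + v_s)/(v − v_s), so v_s = v · (f₁ − f₂)/(f₁ + f₂).
v_s = 350 × (597 − 471)/(597 + 471) = 350 × 126/1068 ≈ 41 m/s.

41 m/s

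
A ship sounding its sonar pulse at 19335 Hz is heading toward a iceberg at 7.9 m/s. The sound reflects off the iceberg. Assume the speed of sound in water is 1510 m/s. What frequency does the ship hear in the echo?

19538 Hz

The iceberg receives the sound from a moving source: f₁ = f₀ · v/(v − v_e) = 19335 × 1510/1502.1 ≈ 19437 Hz.
On the return leg the ship is a moving observer: f₂ = f₁ · (v + v_e)/v = 19437 × 1517.9/1510 ≈ 19538 Hz.
Equivalently f₂ = f₀ · (v + v_e)/(v − v_e).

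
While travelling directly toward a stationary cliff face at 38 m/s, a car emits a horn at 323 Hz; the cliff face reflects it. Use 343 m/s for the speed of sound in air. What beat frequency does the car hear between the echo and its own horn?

80 Hz

The cliff face receives the sound from a moving source: f₁ = f₀ · v/(v − v_e) = 323 × 343/305 ≈ 363.2 Hz.
On the return leg the car is a moving observer: f₂ = f₁ · (v + v_e)/v = 363.2 × 381/343 ≈ 403.5 Hz.
Beat against the emitted tone: |f₂ − f₀| = 2v_e·f₀/(v − v_e) = 2 × 38 × 323/305 ≈ 80 Hz.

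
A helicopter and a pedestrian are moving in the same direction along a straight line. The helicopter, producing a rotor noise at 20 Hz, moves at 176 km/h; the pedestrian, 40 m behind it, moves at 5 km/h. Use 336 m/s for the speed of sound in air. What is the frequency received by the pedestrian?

17.5 Hz

176 km/h = 48.89 m/s; 5 km/h = 1.389 m/s.
The pedestrian is behind, so the helicopter is moving away from it while the pedestrian is moving toward the helicopter.
General Doppler shift: f' = f · (v + v_o)/(v + v_s).
f' = 20 × (336 + 1.389)/(336 + 48.89) = 20 × 337.39/384.89 ≈ 17.5 Hz.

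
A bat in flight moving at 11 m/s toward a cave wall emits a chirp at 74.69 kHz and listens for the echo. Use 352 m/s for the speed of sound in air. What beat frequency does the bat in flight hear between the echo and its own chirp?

4819 Hz

The cave wall receives the sound from a moving source: f₁ = f₀ · v/(v − v_e) = 74.69 × 352/341 ≈ 77.10 kHz.
On the return leg the bat in flight is a moving observer: f₂ = f₁ · (v + v_e)/v = 77.10 × 363/352 ≈ 79.51 kHz.
Beat against the emitted tone (with f₀ = 74690 Hz): |f₂ − f₀| = 2v_e·f₀/(v − v_e) = 2 × 11 × 74690/341 ≈ 4819 Hz.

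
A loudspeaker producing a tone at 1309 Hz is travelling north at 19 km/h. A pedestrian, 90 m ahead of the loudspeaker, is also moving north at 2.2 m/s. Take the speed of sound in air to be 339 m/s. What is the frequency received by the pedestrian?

1321 Hz

19 km/h = 5.278 m/s.
The pedestrian is ahead, so the loudspeaker is moving toward it while the pedestrian is moving away from the loudspeaker.
With source approaching and observer receding, f' = f · (v − v_o)/(v − v_s).
f' = 1309 × (339 − 2.2)/(339 − 5.278) = 1309 × 336.8/333.72 ≈ 1321 Hz.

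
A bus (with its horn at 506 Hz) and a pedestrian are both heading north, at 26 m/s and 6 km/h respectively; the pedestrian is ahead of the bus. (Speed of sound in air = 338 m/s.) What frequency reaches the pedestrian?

545 Hz

6 km/h = 1.667 m/s.
The pedestrian is ahead, so the bus is moving toward it while the pedestrian is moving away from the bus.
With source approaching and observer receding, f' = f · (v − v_o)/(v − v_s).
f' = 506 × (338 − 1.667)/(338 − 26) = 506 × 336.33/312 ≈ 545 Hz.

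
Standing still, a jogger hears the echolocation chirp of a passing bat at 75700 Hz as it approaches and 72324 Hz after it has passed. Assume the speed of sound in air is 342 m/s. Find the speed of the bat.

f₁/f₂ = (v + v_s)/(v − v_s), so v_s = v · (f₁ − f₂)/(f₁ + f₂).
v_s = 342 × (75700 − 72324)/(75700 + 72324) = 342 × 3376/148024 ≈ 7.8 m/s.

7.8 m/s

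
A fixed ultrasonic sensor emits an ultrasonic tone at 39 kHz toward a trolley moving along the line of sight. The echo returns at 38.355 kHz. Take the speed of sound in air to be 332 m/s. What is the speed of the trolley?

Double Doppler shift off a moving reflector: f₂ = f₀ · (v + u)/(v − u) (u > 0 toward emitter).
Rearranging, u = v · (f₂ − f₀)/(f₂ + f₀) = 332 × -0.645/77.355 ≈ -2.77 m/s.
So the trolley is moving at 2.77 m/s away from the emitter.

2.77 m/s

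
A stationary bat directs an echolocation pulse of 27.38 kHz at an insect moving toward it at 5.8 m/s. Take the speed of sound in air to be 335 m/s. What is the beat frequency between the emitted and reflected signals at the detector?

At the insect (a moving observer), f₁ = f₀ · (v + u)/v = 27.38 × 340.8/335 ≈ 27.854 kHz.
The reflection then acts as a moving source: f₂ = f₁ · v/(v − u) ≈ 28.345 kHz.
Equivalently f₂ = f₀ · (v + u)/(v − u).
Beat frequency (with f₀ = 27380 Hz): |f₂ − f₀| = 2u·f₀/(v − u) = 2 × 5.8 × 27380/329.2 ≈ 965 Hz.

965 Hz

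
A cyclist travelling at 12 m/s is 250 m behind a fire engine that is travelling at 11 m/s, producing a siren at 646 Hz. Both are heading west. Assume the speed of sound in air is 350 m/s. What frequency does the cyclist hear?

The cyclist is behind, so the fire engine is moving away from it while the cyclist is moving toward the fire engine.
With source receding and observer approaching, f' = f · (v + v_o)/(v + v_s).
f' = 646 × (350 + 12)/(350 + 11) = 646 × 362/361 ≈ 648 Hz.

648 Hz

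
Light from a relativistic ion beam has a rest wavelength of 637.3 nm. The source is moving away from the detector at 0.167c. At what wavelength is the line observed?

754.3 nm

Relativistic Doppler for wavelength: λ' = λ₀ · √((1 + β)/(1 − β)).
λ' = 637.3 × √(1.1670/0.8330) = 637.3 × 1.18362 ≈ 754.3 nm.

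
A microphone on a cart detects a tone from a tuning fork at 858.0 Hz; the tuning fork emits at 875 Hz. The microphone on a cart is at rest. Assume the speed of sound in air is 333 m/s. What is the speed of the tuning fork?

f' < f, so the tuning fork is receding.
f' = f · v/(v + v_s) ⇒ v_s = v · |1 − f/f'|.
v_s = 333 × |1 − 875/858.0| = 333 × 0.01981 ≈ 6.6 m/s.

6.6 m/s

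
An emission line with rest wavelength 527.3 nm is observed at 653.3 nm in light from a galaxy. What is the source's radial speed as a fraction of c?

0.211c

λ'/λ₀ = 1.2390 > 1 (redshift), so the source is receding.
λ'/λ₀ = √((1 + β)/(1 − β)) for a receding source ⇒ β = (r² − 1)/(r² + 1) with r = λ'/λ₀.
β = (1.5350 − 1)/(1.5350 + 1) ≈ 0.211.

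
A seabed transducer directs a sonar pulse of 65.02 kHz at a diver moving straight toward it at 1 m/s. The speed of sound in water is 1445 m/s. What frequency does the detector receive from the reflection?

65.1 kHz

The diver first receives the wave as a moving observer: f₁ = f₀ · (v + u)/v = 65.02 × (1445 + 1)/1445 ≈ 65.1 kHz.
On reflection it acts as a source moving toward the stationary detector: f₂ = f₁ · v/(v − u) = 65.1 × 1445/1444 ≈ 65.1 kHz.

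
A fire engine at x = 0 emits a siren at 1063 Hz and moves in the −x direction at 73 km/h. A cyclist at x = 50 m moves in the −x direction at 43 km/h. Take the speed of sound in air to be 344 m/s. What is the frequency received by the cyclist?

1039 Hz

73 km/h = 20.28 m/s; 43 km/h = 11.94 m/s.
The observer lies on the +x side, so the source is heading away from the observer and the observer is heading toward the source.
Both move, so f' = f · (v + v_o)/(v + v_s).
f' = 1063 × (344 + 11.94)/(344 + 20.28) = 1063 × 355.94/364.28 ≈ 1039 Hz.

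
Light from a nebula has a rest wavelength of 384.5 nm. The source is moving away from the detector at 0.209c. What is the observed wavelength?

475.4 nm

Relativistic Doppler for wavelength: λ' = λ₀ · √((1 + β)/(1 − β)).
λ' = 384.5 × √(1.2090/0.7910) = 384.5 × 1.23630 ≈ 475.4 nm.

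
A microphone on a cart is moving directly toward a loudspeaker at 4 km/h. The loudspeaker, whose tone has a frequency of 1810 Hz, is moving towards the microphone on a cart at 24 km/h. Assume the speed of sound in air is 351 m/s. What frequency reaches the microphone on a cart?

1851 Hz

24 km/h = 6.667 m/s; 4 km/h = 1.111 m/s.
With source approaching and observer approaching, f' = f · (v + v_o)/(v − v_s).
f' = 1810 × (351 + 1.111)/(351 − 6.667) = 1810 × 352.11/344.33 ≈ 1851 Hz.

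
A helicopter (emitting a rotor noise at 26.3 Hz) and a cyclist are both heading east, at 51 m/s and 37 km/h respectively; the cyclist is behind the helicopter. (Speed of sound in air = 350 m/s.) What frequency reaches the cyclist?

23.6 Hz

37 km/h = 10.28 m/s.
The cyclist is behind, so the helicopter is moving away from it while the cyclist is moving toward the helicopter.
General Doppler shift: f' = f · (v + v_o)/(v + v_s).
f' = 26.3 × (350 + 10.28)/(350 + 51) = 26.3 × 360.28/401 ≈ 23.6 Hz.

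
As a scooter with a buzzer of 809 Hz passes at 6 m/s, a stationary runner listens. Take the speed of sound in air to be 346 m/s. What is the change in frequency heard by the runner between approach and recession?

Approaching: f₁ = f · v/(v − v_s) = 809 × 346/340 ≈ 823.3 Hz.
Receding: f₂ = f · v/(v + v_s) = 809 × 346/352 ≈ 795.2 Hz.
Drop: f₁ − f₂ = 2f·v·v_s/(v² − v_s²) = 2 × 809 × 346 × 6/(346² − 6²) ≈ 28.1 Hz.

28.1 Hz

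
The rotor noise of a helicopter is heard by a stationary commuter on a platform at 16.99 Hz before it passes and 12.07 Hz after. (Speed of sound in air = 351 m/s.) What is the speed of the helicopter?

59 m/s

f₁/f₂ = (v + v_s)/(v − v_s), so v_s = v · (f₁ − f₂)/(f₁ + f₂).
v_s = 351 × (16.99 − 12.07)/(16.99 + 12.07) = 351 × 4.92/29.06 ≈ 59 m/s.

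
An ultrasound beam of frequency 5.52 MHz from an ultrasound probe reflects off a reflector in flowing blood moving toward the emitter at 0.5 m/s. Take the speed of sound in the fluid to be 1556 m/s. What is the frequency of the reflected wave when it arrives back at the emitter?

5.524 MHz

At the reflector in flowing blood (a moving observer), f₁ = f₀ · (v + u)/v = 5.52 × 1556.5/1556 ≈ 5.522 MHz.
On reflection it acts as a source moving toward the stationary detector: f₂ = f₁ · v/(v − u) = 5.522 × 1556/1555.5 ≈ 5.524 MHz.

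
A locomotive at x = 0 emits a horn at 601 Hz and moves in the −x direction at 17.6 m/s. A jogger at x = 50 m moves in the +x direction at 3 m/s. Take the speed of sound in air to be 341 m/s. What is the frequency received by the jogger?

The observer lies on the +x side, so the source is heading away from the observer and the observer is heading away from the source.
With source receding and observer receding, f' = f · (v − v_o)/(v + v_s).
f' = 601 × (341 − 3)/(341 + 17.6) = 601 × 338/358.6 ≈ 566 Hz.

566 Hz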